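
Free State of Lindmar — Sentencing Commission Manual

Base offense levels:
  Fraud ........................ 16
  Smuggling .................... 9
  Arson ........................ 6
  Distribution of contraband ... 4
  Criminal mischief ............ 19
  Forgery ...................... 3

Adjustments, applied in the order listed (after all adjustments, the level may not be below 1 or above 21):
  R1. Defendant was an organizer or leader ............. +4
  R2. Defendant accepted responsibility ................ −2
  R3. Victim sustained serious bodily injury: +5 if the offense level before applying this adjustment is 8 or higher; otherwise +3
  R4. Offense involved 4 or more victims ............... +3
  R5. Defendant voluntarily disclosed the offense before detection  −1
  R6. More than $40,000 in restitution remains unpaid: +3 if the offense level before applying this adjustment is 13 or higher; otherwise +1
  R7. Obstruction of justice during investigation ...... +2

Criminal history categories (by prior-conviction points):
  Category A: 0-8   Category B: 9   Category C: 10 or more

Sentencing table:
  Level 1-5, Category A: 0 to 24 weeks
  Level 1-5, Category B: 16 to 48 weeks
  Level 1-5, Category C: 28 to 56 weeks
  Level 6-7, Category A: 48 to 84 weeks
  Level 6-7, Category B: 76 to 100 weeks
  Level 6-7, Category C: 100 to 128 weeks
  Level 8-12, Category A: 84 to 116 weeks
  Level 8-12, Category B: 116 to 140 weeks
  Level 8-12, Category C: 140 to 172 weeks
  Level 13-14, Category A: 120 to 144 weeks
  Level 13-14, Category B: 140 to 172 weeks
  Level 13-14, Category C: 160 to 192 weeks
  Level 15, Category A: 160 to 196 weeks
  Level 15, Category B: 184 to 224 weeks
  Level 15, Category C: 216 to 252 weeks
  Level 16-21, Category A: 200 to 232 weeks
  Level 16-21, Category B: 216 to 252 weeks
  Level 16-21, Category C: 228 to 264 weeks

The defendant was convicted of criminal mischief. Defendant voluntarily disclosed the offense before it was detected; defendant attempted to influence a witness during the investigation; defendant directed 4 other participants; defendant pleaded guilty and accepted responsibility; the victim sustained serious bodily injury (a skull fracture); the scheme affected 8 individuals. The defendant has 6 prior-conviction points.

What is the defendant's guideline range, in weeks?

200-232 weeks

Base offense level for criminal mischief: 19.
R1 applies: 19 + 4 = 23.
R2 applies: 23 − 2 = 21.
R3 applies (level before this adjustment is 21 ≥ 8, so +5): 21 + 5 = 26.
R4 applies: 26 + 3 = 29.
R5 applies: 29 − 1 = 28.
R7 applies: 28 + 2 = 30.
Level 30 exceeds the maximum of 21; capped at 21.
Final offense level: 21.
Criminal history: 6 prior points → Category A (0-8).
Level 21 falls in the 16-21 band.
Grid: Level 16-21 × Category A = 200-232 weeks.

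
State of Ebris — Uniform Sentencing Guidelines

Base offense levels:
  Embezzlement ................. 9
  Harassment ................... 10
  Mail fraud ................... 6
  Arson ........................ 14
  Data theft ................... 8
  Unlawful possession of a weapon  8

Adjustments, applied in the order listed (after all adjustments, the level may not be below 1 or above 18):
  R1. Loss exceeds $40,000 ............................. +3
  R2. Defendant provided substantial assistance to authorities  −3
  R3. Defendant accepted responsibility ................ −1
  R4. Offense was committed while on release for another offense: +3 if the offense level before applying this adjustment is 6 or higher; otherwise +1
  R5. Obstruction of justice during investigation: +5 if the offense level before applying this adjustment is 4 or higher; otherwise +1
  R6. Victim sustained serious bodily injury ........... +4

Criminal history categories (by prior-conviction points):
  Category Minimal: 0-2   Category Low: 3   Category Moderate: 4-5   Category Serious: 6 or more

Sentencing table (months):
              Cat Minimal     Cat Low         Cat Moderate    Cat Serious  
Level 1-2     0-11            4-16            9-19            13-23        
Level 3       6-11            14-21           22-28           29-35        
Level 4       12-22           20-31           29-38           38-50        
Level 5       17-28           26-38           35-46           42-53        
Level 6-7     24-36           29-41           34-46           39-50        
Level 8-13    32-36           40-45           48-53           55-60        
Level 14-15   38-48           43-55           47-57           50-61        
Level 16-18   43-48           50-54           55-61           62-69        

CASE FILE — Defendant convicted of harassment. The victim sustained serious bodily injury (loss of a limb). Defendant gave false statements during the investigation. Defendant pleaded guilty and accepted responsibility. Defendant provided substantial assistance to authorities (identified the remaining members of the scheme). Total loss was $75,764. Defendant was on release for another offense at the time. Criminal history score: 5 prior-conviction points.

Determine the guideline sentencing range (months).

Base offense level for harassment: 10.
R1 applies: 10 + 3 = 13.
R2 applies: 13 − 3 = 10.
R3 applies: 10 − 1 = 9.
R4 applies (level before this adjustment is 9 ≥ 6, so +3): 9 + 3 = 12.
R5 applies (level before this adjustment is 12 ≥ 4, so +5): 12 + 5 = 17.
R6 applies: 17 + 4 = 21.
Level 21 exceeds the maximum of 18; capped at 18.
Final offense level: 18.
Criminal history: 5 prior points → Category Moderate (4-5).
Level 18 falls in the 16-18 band.
Grid: Level 16-18 × Category Moderate = 55-61 months.

55-61 months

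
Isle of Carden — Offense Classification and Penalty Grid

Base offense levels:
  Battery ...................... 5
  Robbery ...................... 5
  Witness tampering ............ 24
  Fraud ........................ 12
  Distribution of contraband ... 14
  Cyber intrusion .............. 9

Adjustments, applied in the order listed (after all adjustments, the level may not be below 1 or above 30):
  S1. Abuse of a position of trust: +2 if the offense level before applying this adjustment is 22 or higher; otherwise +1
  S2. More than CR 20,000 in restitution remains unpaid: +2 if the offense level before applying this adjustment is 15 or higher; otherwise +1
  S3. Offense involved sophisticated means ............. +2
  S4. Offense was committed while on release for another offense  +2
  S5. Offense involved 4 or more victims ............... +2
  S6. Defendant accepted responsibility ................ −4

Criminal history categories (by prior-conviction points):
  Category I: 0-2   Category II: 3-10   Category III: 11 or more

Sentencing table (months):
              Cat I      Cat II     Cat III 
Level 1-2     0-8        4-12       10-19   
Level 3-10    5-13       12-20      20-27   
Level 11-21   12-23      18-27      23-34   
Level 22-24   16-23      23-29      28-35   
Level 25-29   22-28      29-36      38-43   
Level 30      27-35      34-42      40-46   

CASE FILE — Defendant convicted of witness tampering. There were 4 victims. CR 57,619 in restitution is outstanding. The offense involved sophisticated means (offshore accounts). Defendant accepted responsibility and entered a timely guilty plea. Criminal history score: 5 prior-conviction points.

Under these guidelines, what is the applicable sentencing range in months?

Base offense level for witness tampering: 24.
S2 applies (level before this adjustment is 24 ≥ 15, so +2): 24 + 2 = 26.
S3 applies: 26 + 2 = 28.
S5 applies: 28 + 2 = 30.
S6 applies: 30 − 4 = 26.
Final offense level: 26.
Criminal history: 5 prior points → Category II (3-10).
Level 26 falls in the 25-29 band.
Grid: Level 25-29 × Category II = 29-36 months.

29-36 months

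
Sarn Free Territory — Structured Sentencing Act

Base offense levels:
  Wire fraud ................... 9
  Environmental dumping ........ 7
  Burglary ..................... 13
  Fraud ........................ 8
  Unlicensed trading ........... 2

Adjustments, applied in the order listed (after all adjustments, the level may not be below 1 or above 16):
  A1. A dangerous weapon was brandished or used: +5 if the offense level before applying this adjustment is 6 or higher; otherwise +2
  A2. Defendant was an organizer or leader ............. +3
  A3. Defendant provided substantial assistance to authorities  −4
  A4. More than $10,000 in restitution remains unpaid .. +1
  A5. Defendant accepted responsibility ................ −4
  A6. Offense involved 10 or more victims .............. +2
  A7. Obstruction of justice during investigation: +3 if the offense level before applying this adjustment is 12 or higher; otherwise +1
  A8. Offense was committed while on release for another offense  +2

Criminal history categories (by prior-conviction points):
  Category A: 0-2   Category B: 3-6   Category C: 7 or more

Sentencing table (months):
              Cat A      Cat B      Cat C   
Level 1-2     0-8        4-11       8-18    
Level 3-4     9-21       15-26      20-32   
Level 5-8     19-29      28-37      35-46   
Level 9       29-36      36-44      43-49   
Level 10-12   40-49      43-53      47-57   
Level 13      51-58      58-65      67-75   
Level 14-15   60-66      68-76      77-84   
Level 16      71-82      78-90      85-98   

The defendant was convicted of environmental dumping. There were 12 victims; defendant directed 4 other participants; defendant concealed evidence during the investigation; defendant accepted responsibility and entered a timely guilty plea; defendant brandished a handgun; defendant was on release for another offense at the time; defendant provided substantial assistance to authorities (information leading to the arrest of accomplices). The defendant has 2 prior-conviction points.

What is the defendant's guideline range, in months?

Base offense level for environmental dumping: 7.
A1 applies (level before this adjustment is 7 ≥ 6, so +5): 7 + 5 = 12.
A2 applies: 12 + 3 = 15.
A3 applies: 15 − 4 = 11.
A4 does not apply.
A5 applies: 11 − 4 = 7.
A6 applies: 7 + 2 = 9.
A7 applies (level before this adjustment is 9 < 12, so +1): 9 + 1 = 10.
A8 applies: 10 + 2 = 12.
Final offense level: 12.
Criminal history: 2 prior points → Category A (0-2).
Level 12 falls in the 10-12 band.
Grid: Level 10-12 × Category A = 40-49 months.

40-49 months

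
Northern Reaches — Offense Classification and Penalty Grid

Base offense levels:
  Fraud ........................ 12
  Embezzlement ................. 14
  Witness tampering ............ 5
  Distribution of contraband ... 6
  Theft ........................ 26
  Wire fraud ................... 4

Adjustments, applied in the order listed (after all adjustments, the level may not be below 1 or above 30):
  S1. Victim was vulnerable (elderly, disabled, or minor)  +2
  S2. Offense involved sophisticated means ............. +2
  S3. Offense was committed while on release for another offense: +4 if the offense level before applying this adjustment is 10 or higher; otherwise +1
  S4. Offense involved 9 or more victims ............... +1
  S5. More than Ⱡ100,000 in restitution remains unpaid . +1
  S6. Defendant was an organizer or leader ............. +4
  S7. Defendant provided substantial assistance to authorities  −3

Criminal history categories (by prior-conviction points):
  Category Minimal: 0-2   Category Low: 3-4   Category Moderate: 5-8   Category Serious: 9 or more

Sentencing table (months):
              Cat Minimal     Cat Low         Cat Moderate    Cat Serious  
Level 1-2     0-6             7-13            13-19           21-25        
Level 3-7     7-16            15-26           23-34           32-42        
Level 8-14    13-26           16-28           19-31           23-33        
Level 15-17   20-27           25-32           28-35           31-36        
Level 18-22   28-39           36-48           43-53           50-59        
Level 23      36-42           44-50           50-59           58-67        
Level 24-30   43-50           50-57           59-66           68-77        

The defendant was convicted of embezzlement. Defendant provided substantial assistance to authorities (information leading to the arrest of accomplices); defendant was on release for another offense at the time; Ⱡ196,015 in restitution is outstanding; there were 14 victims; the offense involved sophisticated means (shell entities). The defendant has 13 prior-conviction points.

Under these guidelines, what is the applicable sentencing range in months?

Base offense level for embezzlement: 14.
S2 applies: 14 + 2 = 16.
S3 applies (level before this adjustment is 16 ≥ 10, so +4): 16 + 4 = 20.
S4 applies: 20 + 1 = 21.
S5 applies: 21 + 1 = 22.
S6 does not apply.
S7 applies: 22 − 3 = 19.
Final offense level: 19.
Criminal history: 13 prior points → Category Serious (9+).
Level 19 falls in the 18-22 band.
Grid: Level 18-22 × Category Serious = 50-59 months.

50-59 months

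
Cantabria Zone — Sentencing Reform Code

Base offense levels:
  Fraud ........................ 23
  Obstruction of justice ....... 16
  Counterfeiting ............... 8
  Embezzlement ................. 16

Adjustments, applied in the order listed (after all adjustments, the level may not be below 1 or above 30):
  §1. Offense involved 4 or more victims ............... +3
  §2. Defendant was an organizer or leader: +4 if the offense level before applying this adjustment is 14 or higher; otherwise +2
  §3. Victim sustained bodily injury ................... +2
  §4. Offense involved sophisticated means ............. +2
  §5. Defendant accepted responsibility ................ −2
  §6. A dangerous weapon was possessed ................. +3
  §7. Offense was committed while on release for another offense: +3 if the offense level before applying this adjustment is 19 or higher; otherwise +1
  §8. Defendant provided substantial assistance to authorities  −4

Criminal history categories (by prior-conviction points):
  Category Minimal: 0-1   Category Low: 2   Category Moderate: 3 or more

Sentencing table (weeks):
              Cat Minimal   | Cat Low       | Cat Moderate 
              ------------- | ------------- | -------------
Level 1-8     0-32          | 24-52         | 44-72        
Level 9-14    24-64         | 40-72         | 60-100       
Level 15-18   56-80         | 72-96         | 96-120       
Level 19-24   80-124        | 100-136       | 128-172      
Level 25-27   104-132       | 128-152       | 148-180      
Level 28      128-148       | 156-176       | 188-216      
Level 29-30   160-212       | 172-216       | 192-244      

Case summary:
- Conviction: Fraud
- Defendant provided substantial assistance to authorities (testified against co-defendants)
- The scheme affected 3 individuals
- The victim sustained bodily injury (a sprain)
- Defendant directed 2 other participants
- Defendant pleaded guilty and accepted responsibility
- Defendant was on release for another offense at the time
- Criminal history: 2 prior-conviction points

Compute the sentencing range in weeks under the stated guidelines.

128-152 weeks

Base offense level for fraud: 23.
§2 applies (level before this adjustment is 23 ≥ 14, so +4): 23 + 4 = 27.
§3 applies: 27 + 2 = 29.
§4 does not apply.
§5 applies: 29 − 2 = 27.
§6 does not apply.
§7 applies (level before this adjustment is 27 ≥ 19, so +3): 27 + 3 = 30.
§8 applies: 30 − 4 = 26.
Final offense level: 26.
Criminal history: 2 prior points → Category Low (2).
Level 26 falls in the 25-27 band.
Grid: Level 25-27 × Category Low = 128-152 weeks.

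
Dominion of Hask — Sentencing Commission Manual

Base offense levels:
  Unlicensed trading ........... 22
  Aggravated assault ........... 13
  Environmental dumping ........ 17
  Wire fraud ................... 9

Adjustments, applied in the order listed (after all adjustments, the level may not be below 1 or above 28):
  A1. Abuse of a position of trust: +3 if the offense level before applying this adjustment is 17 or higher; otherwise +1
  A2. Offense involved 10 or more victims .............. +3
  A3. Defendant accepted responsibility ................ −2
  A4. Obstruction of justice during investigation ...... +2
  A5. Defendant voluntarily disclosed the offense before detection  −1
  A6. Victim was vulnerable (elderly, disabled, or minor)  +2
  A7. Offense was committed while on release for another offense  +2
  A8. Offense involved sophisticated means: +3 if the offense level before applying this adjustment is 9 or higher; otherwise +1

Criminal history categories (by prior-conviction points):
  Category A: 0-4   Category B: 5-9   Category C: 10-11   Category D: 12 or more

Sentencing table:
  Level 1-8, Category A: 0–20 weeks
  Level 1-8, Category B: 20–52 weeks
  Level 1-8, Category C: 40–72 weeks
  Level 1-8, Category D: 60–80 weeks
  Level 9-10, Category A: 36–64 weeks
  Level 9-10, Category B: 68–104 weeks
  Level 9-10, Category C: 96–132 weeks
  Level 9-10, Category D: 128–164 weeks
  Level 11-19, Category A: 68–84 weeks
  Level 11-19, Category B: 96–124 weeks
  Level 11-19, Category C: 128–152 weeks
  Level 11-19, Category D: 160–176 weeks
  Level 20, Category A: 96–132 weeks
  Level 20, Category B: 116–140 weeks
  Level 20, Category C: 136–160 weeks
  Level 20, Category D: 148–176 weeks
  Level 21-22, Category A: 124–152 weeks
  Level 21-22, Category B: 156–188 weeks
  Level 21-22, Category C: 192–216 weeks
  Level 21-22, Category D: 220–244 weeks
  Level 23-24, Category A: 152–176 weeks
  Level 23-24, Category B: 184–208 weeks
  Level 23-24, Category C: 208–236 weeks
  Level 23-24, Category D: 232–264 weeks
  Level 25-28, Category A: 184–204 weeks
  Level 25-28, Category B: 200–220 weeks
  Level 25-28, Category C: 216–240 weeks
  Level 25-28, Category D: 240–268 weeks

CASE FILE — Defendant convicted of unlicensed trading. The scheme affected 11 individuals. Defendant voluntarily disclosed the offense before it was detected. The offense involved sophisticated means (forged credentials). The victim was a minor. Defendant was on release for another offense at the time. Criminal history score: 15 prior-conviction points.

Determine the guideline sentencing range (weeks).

240-268 weeks

Base offense level for unlicensed trading: 22.
A1 does not apply.
A2 applies: 22 + 3 = 25.
A3 does not apply.
A4 does not apply.
A5 applies: 25 − 1 = 24.
A6 applies: 24 + 2 = 26.
A7 applies: 26 + 2 = 28.
A8 applies (level before this adjustment is 28 ≥ 9, so +3): 28 + 3 = 31.
Level 31 exceeds the maximum of 28; capped at 28.
Final offense level: 28.
Criminal history: 15 prior points → Category D (12+).
Level 28 falls in the 25-28 band.
Grid: Level 25-28 × Category D = 240-268 weeks.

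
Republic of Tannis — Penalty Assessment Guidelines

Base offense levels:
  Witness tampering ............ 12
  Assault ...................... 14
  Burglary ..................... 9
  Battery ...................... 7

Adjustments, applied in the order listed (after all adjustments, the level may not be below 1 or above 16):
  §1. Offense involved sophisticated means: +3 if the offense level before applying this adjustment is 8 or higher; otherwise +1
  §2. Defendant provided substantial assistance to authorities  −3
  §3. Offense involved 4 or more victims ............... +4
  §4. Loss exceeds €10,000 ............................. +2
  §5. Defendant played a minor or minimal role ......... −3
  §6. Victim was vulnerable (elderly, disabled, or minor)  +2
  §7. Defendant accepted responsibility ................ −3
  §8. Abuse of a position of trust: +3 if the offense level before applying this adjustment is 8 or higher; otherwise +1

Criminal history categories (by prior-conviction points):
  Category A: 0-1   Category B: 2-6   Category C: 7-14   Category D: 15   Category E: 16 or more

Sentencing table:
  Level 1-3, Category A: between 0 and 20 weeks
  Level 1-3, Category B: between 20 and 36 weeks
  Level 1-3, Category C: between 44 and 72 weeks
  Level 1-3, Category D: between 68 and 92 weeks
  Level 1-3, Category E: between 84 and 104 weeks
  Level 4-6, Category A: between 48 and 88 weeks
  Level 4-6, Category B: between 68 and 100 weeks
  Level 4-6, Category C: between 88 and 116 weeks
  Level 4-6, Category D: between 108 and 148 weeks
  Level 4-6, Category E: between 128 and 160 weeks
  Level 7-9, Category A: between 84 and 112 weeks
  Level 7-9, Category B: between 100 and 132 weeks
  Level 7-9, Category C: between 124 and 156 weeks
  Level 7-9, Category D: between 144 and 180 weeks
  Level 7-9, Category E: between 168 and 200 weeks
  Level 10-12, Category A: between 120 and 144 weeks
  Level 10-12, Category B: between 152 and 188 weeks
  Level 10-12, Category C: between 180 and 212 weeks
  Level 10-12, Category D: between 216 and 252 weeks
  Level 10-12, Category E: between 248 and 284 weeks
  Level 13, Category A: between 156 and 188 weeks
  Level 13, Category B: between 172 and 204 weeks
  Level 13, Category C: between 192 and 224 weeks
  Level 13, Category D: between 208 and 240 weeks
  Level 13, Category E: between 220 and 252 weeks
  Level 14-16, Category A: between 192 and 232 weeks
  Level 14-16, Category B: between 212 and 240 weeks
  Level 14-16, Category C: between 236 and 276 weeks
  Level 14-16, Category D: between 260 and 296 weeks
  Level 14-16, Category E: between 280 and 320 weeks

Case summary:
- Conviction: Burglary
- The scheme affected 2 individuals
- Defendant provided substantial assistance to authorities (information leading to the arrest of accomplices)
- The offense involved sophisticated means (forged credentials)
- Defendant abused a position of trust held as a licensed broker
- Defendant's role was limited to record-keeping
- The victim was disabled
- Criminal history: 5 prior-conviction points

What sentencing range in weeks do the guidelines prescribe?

Base offense level for burglary: 9.
§1 applies (level before this adjustment is 9 ≥ 8, so +3): 9 + 3 = 12.
§2 applies: 12 − 3 = 9.
§5 applies: 9 − 3 = 6.
§6 applies: 6 + 2 = 8.
§7 does not apply.
§8 applies (level before this adjustment is 8 ≥ 8, so +3): 8 + 3 = 11.
Final offense level: 11.
Criminal history: 5 prior points → Category B (2-6).
Level 11 falls in the 10-12 band.
Grid: Level 10-12 × Category B = 152-188 weeks.

152-188 weeks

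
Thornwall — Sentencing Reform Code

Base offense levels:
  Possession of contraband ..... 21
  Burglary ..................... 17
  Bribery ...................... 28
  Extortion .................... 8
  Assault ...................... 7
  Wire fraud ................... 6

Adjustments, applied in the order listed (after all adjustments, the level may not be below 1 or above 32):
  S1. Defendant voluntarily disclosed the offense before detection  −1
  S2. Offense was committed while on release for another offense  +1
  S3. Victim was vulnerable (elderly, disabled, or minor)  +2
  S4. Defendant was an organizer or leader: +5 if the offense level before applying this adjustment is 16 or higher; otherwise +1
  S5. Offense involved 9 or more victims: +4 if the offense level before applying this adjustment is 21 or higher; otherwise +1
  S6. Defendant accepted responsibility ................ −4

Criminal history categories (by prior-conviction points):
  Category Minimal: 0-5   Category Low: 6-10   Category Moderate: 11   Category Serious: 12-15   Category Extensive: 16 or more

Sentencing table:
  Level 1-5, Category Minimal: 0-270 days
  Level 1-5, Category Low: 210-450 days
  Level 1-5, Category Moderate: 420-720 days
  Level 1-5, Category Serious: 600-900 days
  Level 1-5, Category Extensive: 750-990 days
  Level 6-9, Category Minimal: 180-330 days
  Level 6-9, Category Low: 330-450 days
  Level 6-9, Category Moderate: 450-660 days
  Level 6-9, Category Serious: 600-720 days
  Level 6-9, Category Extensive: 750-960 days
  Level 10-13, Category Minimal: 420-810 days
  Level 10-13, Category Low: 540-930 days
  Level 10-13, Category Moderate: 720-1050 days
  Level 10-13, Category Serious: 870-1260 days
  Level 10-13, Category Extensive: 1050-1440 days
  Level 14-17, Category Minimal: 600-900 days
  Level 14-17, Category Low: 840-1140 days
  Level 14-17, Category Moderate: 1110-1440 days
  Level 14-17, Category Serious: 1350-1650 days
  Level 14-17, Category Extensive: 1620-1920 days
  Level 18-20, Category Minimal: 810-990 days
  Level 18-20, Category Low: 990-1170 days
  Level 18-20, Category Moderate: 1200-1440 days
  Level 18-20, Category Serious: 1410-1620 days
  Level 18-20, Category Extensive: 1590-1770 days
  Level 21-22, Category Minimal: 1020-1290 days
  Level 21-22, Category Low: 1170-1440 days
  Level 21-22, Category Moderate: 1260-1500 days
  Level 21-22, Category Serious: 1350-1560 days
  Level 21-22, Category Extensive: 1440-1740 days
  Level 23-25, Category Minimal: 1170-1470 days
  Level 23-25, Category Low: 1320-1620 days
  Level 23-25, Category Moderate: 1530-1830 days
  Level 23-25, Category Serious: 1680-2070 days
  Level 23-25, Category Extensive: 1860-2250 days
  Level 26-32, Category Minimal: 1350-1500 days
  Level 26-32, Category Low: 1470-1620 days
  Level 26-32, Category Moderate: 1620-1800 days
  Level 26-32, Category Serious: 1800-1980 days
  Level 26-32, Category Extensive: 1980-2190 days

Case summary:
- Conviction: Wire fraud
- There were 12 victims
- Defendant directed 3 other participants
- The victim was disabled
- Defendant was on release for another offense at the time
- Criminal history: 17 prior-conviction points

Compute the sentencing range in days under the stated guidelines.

Base offense level for wire fraud: 6.
S1 does not apply.
S2 applies: 6 + 1 = 7.
S3 applies: 7 + 2 = 9.
S4 applies (level before this adjustment is 9 < 16, so +1): 9 + 1 = 10.
S5 applies (level before this adjustment is 10 < 21, so +1): 10 + 1 = 11.
Final offense level: 11.
Criminal history: 17 prior points → Category Extensive (16+).
Level 11 falls in the 10-13 band.
Grid: Level 10-13 × Category Extensive = 1050-1440 days.

1050-1440 days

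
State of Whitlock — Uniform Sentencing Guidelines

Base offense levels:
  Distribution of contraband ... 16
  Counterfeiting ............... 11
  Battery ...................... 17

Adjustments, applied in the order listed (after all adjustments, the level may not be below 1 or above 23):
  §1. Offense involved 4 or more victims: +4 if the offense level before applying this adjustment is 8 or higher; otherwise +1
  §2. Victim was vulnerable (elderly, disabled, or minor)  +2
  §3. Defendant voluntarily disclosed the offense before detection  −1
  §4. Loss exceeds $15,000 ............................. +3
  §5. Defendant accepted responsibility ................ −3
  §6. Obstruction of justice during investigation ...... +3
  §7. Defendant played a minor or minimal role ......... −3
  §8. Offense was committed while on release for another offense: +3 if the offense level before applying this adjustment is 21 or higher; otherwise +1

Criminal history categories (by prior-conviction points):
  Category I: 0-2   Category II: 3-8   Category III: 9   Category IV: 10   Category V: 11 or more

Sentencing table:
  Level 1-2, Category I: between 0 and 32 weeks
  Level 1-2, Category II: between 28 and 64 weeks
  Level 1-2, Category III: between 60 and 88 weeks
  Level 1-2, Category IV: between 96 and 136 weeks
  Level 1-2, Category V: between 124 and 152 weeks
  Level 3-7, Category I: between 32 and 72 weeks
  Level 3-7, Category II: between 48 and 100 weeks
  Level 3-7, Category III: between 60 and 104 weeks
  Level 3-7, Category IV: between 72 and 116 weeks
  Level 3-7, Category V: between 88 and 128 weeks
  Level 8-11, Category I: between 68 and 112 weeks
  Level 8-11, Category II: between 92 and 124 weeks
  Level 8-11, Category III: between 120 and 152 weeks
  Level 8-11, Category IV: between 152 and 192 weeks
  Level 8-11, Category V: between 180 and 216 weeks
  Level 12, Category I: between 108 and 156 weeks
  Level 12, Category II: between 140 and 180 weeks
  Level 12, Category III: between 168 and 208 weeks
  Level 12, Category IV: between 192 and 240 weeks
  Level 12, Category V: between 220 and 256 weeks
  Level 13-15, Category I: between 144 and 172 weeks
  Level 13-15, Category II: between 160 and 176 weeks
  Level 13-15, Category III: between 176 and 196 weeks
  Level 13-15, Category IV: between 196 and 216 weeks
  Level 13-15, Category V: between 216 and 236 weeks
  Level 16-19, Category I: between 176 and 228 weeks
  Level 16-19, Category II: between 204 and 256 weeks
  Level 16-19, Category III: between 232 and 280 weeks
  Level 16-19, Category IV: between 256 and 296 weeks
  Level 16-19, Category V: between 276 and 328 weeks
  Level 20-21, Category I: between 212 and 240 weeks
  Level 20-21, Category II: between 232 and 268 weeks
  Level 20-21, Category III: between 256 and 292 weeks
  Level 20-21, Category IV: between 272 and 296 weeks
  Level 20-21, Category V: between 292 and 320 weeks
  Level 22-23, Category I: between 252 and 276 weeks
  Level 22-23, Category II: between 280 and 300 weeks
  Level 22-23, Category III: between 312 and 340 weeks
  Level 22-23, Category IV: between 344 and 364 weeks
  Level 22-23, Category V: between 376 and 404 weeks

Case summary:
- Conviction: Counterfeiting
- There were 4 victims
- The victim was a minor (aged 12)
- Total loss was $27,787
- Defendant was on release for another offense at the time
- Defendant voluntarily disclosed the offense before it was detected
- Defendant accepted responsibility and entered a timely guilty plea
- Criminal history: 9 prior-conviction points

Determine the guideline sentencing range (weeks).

232-280 weeks

Base offense level for counterfeiting: 11.
§1 applies (level before this adjustment is 11 ≥ 8, so +4): 11 + 4 = 15.
§2 applies: 15 + 2 = 17.
§3 applies: 17 − 1 = 16.
§4 applies: 16 + 3 = 19.
§5 applies: 19 − 3 = 16.
§6 does not apply.
§7 does not apply.
§8 applies (level before this adjustment is 16 < 21, so +1): 16 + 1 = 17.
Final offense level: 17.
Criminal history: 9 prior points → Category III (9).
Level 17 falls in the 16-19 band.
Grid: Level 16-19 × Category III = 232-280 weeks.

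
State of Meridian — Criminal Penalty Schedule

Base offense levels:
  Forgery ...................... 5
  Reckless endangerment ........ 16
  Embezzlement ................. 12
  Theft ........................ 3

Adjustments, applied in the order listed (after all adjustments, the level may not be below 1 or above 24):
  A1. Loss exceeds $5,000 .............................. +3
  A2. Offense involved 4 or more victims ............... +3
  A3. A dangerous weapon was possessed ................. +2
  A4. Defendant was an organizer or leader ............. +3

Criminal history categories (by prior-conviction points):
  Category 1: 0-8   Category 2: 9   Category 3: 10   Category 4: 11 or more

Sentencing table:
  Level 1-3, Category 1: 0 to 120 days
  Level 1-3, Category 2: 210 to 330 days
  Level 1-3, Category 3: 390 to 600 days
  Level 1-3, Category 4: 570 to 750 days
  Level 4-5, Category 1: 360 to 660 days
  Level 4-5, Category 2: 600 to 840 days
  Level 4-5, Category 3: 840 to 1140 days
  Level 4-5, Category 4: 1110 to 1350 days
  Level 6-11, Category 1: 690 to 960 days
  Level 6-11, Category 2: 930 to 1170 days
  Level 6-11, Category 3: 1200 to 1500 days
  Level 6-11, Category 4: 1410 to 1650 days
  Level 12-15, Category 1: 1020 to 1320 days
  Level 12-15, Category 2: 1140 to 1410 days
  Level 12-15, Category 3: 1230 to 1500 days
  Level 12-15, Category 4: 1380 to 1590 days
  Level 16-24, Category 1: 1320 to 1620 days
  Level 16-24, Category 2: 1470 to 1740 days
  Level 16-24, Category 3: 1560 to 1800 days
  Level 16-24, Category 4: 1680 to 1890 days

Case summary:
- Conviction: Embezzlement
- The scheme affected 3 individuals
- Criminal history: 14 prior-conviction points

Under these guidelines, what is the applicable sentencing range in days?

Base offense level for embezzlement: 12.
Final offense level: 12.
Criminal history: 14 prior points → Category 4 (11+).
Level 12 falls in the 12-15 band.
Grid: Level 12-15 × Category 4 = 1380-1590 days.

1380-1590 days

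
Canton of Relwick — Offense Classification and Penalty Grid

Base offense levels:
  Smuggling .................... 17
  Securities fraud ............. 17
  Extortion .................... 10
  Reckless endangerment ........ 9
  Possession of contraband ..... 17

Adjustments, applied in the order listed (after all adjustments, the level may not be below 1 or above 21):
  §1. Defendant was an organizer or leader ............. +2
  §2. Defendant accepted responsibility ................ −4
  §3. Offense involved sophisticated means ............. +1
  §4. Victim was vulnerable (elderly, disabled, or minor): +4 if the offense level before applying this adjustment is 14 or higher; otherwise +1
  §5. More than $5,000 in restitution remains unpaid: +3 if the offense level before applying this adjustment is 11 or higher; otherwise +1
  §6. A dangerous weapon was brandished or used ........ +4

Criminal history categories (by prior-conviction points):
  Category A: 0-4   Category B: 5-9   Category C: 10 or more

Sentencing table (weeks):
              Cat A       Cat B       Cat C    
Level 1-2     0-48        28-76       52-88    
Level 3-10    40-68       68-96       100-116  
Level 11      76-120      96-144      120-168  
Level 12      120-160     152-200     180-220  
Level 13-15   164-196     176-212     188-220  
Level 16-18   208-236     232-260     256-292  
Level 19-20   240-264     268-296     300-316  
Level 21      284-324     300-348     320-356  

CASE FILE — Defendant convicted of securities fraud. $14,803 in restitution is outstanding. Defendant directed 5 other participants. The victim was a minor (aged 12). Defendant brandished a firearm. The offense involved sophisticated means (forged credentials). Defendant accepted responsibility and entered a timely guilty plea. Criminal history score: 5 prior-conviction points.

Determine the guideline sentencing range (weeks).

Base offense level for securities fraud: 17.
§1 applies: 17 + 2 = 19.
§2 applies: 19 − 4 = 15.
§3 applies: 15 + 1 = 16.
§4 applies (level before this adjustment is 16 ≥ 14, so +4): 16 + 4 = 20.
§5 applies (level before this adjustment is 20 ≥ 11, so +3): 20 + 3 = 23.
§6 applies: 23 + 4 = 27.
Level 27 exceeds the maximum of 21; capped at 21.
Final offense level: 21.
Criminal history: 5 prior points → Category B (5-9).
Level 21 falls in the 21 band.
Grid: Level 21 × Category B = 300-348 weeks.

300-348 weeks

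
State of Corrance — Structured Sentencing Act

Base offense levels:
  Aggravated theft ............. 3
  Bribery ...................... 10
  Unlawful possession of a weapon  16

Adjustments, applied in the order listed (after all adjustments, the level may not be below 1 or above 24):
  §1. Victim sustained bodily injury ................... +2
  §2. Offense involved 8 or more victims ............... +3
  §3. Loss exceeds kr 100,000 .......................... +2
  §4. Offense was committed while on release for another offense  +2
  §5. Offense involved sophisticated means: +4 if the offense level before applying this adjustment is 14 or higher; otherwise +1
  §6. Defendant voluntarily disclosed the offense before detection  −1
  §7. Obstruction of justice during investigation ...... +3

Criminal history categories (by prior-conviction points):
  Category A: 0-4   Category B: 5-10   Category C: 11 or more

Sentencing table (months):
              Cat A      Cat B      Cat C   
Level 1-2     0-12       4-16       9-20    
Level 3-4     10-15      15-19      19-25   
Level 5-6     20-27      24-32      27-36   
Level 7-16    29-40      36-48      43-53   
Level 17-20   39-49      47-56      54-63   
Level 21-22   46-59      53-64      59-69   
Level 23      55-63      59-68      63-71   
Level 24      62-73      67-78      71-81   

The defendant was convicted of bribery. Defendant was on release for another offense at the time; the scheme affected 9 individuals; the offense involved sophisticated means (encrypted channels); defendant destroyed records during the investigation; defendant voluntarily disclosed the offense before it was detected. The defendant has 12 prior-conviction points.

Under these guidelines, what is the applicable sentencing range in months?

Base offense level for bribery: 10.
§1 does not apply.
§2 applies: 10 + 3 = 13.
§3 does not apply.
§4 applies: 13 + 2 = 15.
§5 applies (level before this adjustment is 15 ≥ 14, so +4): 15 + 4 = 19.
§6 applies: 19 − 1 = 18.
§7 applies: 18 + 3 = 21.
Final offense level: 21.
Criminal history: 12 prior points → Category C (11+).
Level 21 falls in the 21-22 band.
Grid: Level 21-22 × Category C = 59-69 months.

59-69 months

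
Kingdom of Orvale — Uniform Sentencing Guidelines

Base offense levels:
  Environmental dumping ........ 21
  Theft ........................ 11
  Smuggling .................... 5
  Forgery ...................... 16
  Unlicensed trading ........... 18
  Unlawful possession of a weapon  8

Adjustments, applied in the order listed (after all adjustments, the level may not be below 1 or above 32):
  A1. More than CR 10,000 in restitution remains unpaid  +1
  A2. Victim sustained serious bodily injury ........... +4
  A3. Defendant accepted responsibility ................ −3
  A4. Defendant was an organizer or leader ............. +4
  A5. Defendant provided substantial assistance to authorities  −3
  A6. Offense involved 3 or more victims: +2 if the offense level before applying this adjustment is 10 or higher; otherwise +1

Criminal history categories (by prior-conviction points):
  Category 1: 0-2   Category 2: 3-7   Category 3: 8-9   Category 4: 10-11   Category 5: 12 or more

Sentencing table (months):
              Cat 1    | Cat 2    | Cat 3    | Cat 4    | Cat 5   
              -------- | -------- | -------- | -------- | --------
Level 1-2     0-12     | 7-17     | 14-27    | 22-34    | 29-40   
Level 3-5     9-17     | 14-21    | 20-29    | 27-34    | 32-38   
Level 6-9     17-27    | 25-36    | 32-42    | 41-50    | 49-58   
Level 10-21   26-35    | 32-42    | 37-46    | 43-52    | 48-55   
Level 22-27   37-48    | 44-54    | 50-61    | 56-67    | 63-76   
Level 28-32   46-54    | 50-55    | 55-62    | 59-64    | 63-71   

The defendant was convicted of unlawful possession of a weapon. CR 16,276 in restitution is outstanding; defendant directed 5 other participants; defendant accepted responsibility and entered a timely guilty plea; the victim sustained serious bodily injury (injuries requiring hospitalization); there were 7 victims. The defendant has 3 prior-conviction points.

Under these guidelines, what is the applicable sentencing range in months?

32-42 months

Base offense level for unlawful possession of a weapon: 8.
A1 applies: 8 + 1 = 9.
A2 applies: 9 + 4 = 13.
A3 applies: 13 − 3 = 10.
A4 applies: 10 + 4 = 14.
A6 applies (level before this adjustment is 14 ≥ 10, so +2): 14 + 2 = 16.
Final offense level: 16.
Criminal history: 3 prior points → Category 2 (3-7).
Level 16 falls in the 10-21 band.
Grid: Level 10-21 × Category 2 = 32-42 months.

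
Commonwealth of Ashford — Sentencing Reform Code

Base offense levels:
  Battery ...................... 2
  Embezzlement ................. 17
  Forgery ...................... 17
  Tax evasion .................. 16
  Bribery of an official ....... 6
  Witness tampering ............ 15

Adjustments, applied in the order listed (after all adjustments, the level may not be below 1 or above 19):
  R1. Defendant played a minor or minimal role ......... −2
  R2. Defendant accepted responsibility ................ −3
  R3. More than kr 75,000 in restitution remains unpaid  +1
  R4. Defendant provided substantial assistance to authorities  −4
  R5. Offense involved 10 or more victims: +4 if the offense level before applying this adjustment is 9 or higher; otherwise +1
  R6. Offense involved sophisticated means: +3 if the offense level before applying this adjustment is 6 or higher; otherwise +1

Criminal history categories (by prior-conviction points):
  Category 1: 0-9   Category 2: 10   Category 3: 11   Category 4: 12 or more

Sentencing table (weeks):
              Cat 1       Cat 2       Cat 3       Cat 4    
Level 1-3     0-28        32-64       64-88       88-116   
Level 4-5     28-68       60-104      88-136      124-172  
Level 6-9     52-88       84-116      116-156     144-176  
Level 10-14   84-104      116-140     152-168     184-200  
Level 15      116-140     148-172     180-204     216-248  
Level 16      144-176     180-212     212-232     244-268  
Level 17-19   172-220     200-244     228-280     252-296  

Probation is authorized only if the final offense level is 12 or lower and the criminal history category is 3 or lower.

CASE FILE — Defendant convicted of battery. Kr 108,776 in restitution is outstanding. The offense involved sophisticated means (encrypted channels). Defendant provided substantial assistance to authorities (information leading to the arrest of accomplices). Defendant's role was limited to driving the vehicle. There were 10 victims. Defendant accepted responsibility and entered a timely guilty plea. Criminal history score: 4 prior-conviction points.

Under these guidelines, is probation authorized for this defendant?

Yes

Base offense level for battery: 2.
R1 applies: 2 − 2 = 0.
R2 applies: 0 − 3 = -3.
R3 applies: -3 + 1 = -2.
R4 applies: -2 − 4 = -6.
R5 applies (level before this adjustment is -6 < 9, so +1): -6 + 1 = -5.
R6 applies (level before this adjustment is -5 < 6, so +1): -5 + 1 = -4.
Level -4 is below the minimum of 1; floored at 1.
Final offense level: 1.
Criminal history: 4 prior points → Category 1 (0-9).
Level 1 falls in the 1-3 band.
Grid: Level 1-3 × Category 1 = 0-28 weeks.
Probation check: level 1 ≤ 12 and category 1 ≤ 3 → eligible.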